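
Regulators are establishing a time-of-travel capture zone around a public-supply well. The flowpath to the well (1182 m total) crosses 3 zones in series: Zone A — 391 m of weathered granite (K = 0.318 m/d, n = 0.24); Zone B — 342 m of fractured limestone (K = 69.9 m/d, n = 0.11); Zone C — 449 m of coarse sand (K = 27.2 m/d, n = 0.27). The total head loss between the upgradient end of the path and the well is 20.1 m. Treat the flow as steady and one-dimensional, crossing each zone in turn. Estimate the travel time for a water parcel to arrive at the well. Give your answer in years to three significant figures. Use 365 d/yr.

43.1 years

Steady 1-D flow in series ⇒ the Darcy flux q is identical in every zone and the zone head losses add (resistances L/K in series).
Σ(L/K) = 391/0.318 + 342/69.9 + 449/27.2 = 1230 + 4.893 + 16.51 = 1251 d
q = ΔH / Σ(L/K) = 20.1 / 1251 = 0.01607 m/d (same in every zone)
Zone A: v = q/n = 0.01607/0.24 = 0.06695 m/d → t_A = 391/0.06695 = 5840 d
Zone B: v = q/n = 0.01607/0.11 = 0.1461 m/d → t_B = 342/0.1461 = 2341 d
Zone C: v = q/n = 0.01607/0.27 = 0.05951 m/d → t_C = 449/0.05951 = 7545 d
Total t = 5840 + 2341 + 7545 = 15730 d
   = 15730 / 365 = 43.1 yr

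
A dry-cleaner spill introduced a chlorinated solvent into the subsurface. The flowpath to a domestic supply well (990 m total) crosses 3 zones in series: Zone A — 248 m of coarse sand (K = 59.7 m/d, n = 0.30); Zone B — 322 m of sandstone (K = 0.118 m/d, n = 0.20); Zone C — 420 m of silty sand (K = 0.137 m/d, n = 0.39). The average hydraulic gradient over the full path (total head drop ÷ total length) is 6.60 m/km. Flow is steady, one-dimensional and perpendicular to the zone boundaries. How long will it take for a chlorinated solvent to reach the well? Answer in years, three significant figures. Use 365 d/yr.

736 years

Continuity: the same q passes through each zone, so ΔH = q·Σ(L_j/K_j) — the zones act as resistances in series.
Σ(L/K) = 248/59.7 + 322/0.118 + 420/0.137 = 4.154 + 2729 + 3066 = 5799 d
K_eq = L_total / Σ(L/K) = 990 / 5799 = 0.1707 m/d
q = K_eq · i = 0.1707 × 0.0066 = 0.001127 m/d (same in every zone)
Zone A: v = q/n = 0.001127/0.30 = 0.003756 m/d → t_A = 248/0.003756 = 66030 d
Zone B: v = q/n = 0.001127/0.20 = 0.005634 m/d → t_B = 322/0.005634 = 57150 d
Zone C: v = q/n = 0.001127/0.39 = 0.002889 m/d → t_C = 420/0.002889 = 145400 d
Total t = 66030 + 57150 + 145400 = 268500 d
   = 268500 / 365 = 736 yr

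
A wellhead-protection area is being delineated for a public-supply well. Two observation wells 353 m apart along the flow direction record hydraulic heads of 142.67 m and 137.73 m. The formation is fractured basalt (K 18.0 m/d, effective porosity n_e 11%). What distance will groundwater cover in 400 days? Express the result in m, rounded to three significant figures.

916 m

Hydraulic gradient i = (142.67 − 137.73) / 353 = 4.94 / 353 = 0.01399
Specific discharge q = 18.0 × 0.01399 = 0.2519 m/d
v_s = q/n_e = 0.2519/0.11 = 2.290 m/d
L = v × T = 2.290 × 400 = 916.0 m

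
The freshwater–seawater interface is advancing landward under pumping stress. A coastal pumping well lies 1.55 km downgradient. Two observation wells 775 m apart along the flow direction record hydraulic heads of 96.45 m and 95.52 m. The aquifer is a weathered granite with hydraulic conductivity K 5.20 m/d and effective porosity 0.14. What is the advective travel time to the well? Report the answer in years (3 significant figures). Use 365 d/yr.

95.3 years

Hydraulic gradient i = (96.45 − 95.52) / 775 = 0.93 / 775 = 0.001200
q = Ki = 5.20 × 0.001200 = 0.006240 m/d
v = Ki/n = 5.20·0.001200/0.14 = 0.04457 m/d
L = 1.55 km = 1550 m
t = L / v = 1550 / 0.04457 = 34780 d
   = 34780 / 365 = 95.3 yr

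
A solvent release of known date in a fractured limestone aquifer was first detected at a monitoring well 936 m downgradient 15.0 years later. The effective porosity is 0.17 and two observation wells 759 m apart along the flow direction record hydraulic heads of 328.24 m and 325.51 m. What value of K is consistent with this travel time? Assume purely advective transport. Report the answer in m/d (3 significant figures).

8.08 m/d

Hydraulic gradient i = (328.24 − 325.51) / 759 = 2.73 / 759 = 0.003597
t = 15.0 years = 5475 d
v = L / t = 936 / 5475 = 0.1710 m/d
K = v · n / i = 0.1710 × 0.17 / 0.003597 = 8.08 m/d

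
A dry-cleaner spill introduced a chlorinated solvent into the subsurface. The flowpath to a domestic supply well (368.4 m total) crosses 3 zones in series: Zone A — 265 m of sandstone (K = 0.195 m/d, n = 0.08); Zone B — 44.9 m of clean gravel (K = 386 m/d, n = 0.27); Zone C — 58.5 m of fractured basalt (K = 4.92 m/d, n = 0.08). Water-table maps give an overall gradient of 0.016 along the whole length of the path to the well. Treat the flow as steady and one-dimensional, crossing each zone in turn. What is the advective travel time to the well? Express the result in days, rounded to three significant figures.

For zones in series the flux q is common to all zones; the equivalent conductivity is the harmonic (thickness-weighted) mean, K_eq = L_total / Σ(L_j/K_j).
Σ(L/K) = 265/0.195 + 44.9/386 + 58.5/4.92 = 1359 + 0.1163 + 11.89 = 1371 d
K_eq = L_total / Σ(L/K) = 368.4 / 1371 = 0.2687 m/d
q = K_eq · i = 0.2687 × 0.016 = 0.004299 m/d (same in every zone)
Zone A: v = q/n = 0.004299/0.08 = 0.05374 m/d → t_A = 265/0.05374 = 4931 d
Zone B: v = q/n = 0.004299/0.27 = 0.01592 m/d → t_B = 44.9/0.01592 = 2820 d
Zone C: v = q/n = 0.004299/0.08 = 0.05374 m/d → t_C = 58.5/0.05374 = 1089 d
Total t = 4931 + 2820 + 1089 = 8839 d

8840 days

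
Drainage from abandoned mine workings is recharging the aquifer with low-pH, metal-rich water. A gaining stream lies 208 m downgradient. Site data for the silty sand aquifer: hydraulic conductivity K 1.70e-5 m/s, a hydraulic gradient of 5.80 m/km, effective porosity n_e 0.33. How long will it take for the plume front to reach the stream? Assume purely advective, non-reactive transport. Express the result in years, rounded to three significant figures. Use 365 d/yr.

22.1 years

K = 1.70e-5 m/s × 86400 s/d = 1.469 m/d
Darcy flux q = K·i = 1.469 × 0.0058 = 0.008519 m/d
Average linear velocity = 0.008519 / 0.33 = 0.02582 m/d
t = L / v = 208 / 0.02582 = 8057 d
   = 8057 / 365 = 22.1 yr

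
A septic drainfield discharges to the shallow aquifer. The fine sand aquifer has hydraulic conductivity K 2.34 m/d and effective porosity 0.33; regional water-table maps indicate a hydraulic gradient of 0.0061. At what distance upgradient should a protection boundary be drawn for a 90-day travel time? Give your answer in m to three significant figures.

Specific discharge q = 2.34 × 0.0061 = 0.01427 m/d
Average linear velocity = 0.01427 / 0.33 = 0.04325 m/d
L = v × T = 0.04325 × 90 = 3.893 m

3.89 m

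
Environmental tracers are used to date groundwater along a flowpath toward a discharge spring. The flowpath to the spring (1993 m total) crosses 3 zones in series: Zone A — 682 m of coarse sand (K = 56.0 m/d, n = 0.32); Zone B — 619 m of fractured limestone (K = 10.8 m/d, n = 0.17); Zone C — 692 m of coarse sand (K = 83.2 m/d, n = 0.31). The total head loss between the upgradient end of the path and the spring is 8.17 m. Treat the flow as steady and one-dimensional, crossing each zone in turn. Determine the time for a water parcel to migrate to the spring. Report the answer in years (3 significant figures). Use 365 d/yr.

Continuity: the same q passes through each zone, so ΔH = q·Σ(L_j/K_j) — the zones act as resistances in series.
Σ(L/K) = 682/56.0 + 619/10.8 + 692/83.2 = 12.18 + 57.31 + 8.317 = 77.81 d
q = ΔH / Σ(L/K) = 8.17 / 77.81 = 0.1050 m/d (same in every zone)
Zone A: v = q/n = 0.1050/0.32 = 0.3281 m/d → t_A = 682/0.3281 = 2079 d
Zone B: v = q/n = 0.1050/0.17 = 0.6176 m/d → t_B = 619/0.6176 = 1002 d
Zone C: v = q/n = 0.1050/0.31 = 0.3387 m/d → t_C = 692/0.3387 = 2043 d
Total t = 2079 + 1002 + 2043 = 5124 d
   = 5124 / 365 = 14.0 yr

14.0 years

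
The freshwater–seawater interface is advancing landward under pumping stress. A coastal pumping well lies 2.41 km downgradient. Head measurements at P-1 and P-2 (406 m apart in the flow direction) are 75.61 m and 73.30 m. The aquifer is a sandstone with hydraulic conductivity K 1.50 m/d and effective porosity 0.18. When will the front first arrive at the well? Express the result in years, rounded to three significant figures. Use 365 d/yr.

Hydraulic gradient i = (75.61 − 73.30) / 406 = 2.31 / 406 = 0.005690
q = Ki = 1.50 × 0.005690 = 0.008534 m/d
Average linear velocity = 0.008534 / 0.18 = 0.04741 m/d
L = 2.41 km = 2410 m
t = L / v = 2410 / 0.04741 = 50830 d
   = 50830 / 365 = 139 yr

139 years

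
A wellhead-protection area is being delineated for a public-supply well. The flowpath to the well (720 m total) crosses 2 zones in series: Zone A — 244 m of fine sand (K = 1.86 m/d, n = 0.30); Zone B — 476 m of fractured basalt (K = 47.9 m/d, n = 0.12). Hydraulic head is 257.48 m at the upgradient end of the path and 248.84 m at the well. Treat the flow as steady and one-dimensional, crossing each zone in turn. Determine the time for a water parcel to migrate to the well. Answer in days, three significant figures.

2130 days

Total head drop ΔH = 257.48 − 248.84 = 8.64 m
Steady 1-D flow in series ⇒ the Darcy flux q is identical in every zone and the zone head losses add (resistances L/K in series).
Σ(L/K) = 244/1.86 + 476/47.9 = 131.2 + 9.937 = 141.1 d
q = ΔH / Σ(L/K) = 8.64 / 141.1 = 0.06122 m/d (same in every zone)
Zone A: v = q/n = 0.06122/0.30 = 0.2041 m/d → t_A = 244/0.2041 = 1196 d
Zone B: v = q/n = 0.06122/0.12 = 0.5102 m/d → t_B = 476/0.5102 = 933.0 d
Total t = 1196 + 933.0 = 2129 d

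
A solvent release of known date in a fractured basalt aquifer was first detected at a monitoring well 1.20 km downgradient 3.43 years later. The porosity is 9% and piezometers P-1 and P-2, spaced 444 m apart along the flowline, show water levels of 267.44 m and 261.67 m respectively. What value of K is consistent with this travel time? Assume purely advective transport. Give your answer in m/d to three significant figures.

6.64 m/d

Hydraulic gradient i = (267.44 − 261.67) / 444 = 5.77 / 444 = 0.01300
t = 3.43 years = 1252 d
L = 1.20 km = 1200 m
v = L / t = 1200 / 1252 = 0.9585 m/d
K = v · n / i = 0.9585 × 0.09 / 0.01300 = 6.64 m/d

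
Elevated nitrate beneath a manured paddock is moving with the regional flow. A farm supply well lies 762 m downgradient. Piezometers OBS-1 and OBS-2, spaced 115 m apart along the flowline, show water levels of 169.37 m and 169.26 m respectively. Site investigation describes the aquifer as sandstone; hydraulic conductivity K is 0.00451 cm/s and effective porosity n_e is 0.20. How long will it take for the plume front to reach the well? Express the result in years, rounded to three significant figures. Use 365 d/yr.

112 years

Hydraulic gradient i = (169.37 − 169.26) / 115 = 0.11 / 115 = 9.565e-4
K = 0.00451 cm/s × 864 = 3.897 m/d
q = Ki = 3.897 × 9.565e-4 = 0.003727 m/d
Average linear velocity = 0.003727 / 0.20 = 0.01864 m/d
t = L / v = 762 / 0.01864 = 40890 d
   = 40890 / 365 = 112 yr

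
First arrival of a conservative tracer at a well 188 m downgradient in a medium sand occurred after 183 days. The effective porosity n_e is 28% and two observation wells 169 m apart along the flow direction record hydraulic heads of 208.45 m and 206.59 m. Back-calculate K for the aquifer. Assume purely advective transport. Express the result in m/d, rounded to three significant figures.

26.1 m/d

Hydraulic gradient i = (208.45 − 206.59) / 169 = 1.86 / 169 = 0.01101
v = L / t = 188 / 183 = 1.027 m/d
K = v · n / i = 1.027 × 0.28 / 0.01101 = 26.1 m/d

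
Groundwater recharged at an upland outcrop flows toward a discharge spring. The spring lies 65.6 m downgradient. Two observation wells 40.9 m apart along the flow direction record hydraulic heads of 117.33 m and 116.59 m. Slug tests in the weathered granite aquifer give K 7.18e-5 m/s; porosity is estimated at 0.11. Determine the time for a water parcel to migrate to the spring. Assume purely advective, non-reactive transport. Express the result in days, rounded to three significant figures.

64.3 days

Hydraulic gradient i = (117.33 − 116.59) / 40.9 = 0.74 / 40.9 = 0.01809
K = 7.18e-5 m/s × 86400 s/d = 6.204 m/d
Darcy flux q = K·i = 6.204 × 0.01809 = 0.1122 m/d
Average linear velocity = 0.1122 / 0.11 = 1.020 m/d
t = L / v = 65.6 / 1.020 = 64.29 d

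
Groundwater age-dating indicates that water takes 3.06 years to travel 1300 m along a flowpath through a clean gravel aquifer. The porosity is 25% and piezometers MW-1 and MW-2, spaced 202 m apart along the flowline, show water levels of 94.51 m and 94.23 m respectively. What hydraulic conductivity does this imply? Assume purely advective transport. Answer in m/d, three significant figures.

210 m/d

Hydraulic gradient i = (94.51 − 94.23) / 202 = 0.28 / 202 = 0.001386
t = 3.06 years = 1117 d
v = L / t = 1300 / 1117 = 1.164 m/d
K = v · n / i = 1.164 × 0.25 / 0.001386 = 210 m/d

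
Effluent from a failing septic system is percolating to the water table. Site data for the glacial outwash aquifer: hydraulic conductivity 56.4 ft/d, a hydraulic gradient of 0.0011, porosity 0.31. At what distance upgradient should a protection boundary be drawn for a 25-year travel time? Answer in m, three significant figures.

557 m

K = 56.4 ft/d × 0.3048 = 17.19 m/d
Darcy flux q = K·i = 17.19 × 0.0011 = 0.01891 m/d
v = Ki/n = 17.19·0.0011/0.31 = 0.06100 m/d
T = 25 yr × 365 = 9125 d
L = v × T = 0.06100 × 9125 = 556.6 m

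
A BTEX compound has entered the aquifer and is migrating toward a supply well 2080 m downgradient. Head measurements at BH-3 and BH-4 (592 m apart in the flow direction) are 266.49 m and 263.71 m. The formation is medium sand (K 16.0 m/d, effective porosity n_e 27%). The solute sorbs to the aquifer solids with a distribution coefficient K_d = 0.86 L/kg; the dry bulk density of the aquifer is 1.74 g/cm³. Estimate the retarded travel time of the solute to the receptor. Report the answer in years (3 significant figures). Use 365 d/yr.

Hydraulic gradient i = (266.49 − 263.71) / 592 = 2.78 / 592 = 0.004696
Specific discharge q = 16.0 × 0.004696 = 0.07514 m/d
Average linear velocity = 0.07514 / 0.27 = 0.2783 m/d
Retardation R = 1 + ρ_b·K_d/n = 1 + 1.74×0.86/0.27 = 6.542
Contaminant velocity v_c = v/R = 0.2783/6.542 = 0.04254 m/d
t = L/v_c = 2080/0.04254 = 48900 d
   = 48900/365 = 134 yr

134 years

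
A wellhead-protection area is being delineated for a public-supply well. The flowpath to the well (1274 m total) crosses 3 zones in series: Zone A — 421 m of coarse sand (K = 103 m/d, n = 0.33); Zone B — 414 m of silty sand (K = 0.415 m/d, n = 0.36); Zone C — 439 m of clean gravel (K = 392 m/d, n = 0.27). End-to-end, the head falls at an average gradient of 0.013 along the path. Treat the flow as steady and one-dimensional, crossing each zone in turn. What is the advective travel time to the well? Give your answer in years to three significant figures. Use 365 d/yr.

Steady 1-D flow in series ⇒ the Darcy flux q is identical in every zone and the zone head losses add (resistances L/K in series).
Σ(L/K) = 421/103 + 414/0.415 + 439/392 = 4.087 + 997.6 + 1.120 = 1003 d
K_eq = L_total / Σ(L/K) = 1274 / 1003 = 1.270 m/d
q = K_eq · i = 1.270 × 0.013 = 0.01652 m/d (same in every zone)
Zone A: v = q/n = 0.01652/0.33 = 0.05005 m/d → t_A = 421/0.05005 = 8412 d
Zone B: v = q/n = 0.01652/0.36 = 0.04588 m/d → t_B = 414/0.04588 = 9024 d
Zone C: v = q/n = 0.01652/0.27 = 0.06117 m/d → t_C = 439/0.06117 = 7177 d
Total t = 8412 + 9024 + 7177 = 24610 d
   = 24610 / 365 = 67.4 yr

67.4 years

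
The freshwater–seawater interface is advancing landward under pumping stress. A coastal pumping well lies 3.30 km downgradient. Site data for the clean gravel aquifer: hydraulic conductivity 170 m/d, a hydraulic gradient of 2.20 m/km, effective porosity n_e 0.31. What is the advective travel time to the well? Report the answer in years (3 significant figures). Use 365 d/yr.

7.49 years

Specific discharge q = 170 × 0.0022 = 0.3740 m/d
v_s = q/n_e = 0.3740/0.31 = 1.206 m/d
L = 3.30 km = 3300 m
t = L / v = 3300 / 1.206 = 2735 d
   = 2735 / 365 = 7.49 yr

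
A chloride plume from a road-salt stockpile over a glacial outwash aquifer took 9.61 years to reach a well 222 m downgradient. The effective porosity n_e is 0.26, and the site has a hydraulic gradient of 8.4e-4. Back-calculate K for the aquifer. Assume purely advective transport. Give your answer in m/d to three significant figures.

t = 9.61 years = 3508 d
v = L / t = 222 / 3508 = 0.06329 m/d
K = v · n / i = 0.06329 × 0.26 / 8.4e-4 = 19.6 m/d

19.6 m/d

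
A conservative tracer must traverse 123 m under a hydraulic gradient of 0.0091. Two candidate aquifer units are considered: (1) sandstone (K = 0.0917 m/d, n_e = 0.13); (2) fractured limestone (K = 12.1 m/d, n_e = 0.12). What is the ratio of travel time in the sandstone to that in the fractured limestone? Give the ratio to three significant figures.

143

Unit 1 (sandstone): v = 0.0917×0.0091/0.13 = 0.006419 m/d, t = 123/0.006419 = 19160 d
Unit 2 (fractured limestone): v = 12.1×0.0091/0.12 = 0.9176 m/d, t = 123/0.9176 = 134.0 d
t(sandstone) / t(fractured limestone) = 19160/134.0 = 143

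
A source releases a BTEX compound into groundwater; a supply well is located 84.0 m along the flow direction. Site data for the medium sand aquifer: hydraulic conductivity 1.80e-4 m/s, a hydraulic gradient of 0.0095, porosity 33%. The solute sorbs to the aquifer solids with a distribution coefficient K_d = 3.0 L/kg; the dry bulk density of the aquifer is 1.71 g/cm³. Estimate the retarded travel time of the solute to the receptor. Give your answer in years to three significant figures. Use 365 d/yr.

K = 1.80e-4 m/s × 86400 s/d = 15.55 m/d
Specific discharge q = 15.55 × 0.0095 = 0.1477 m/d
Seepage velocity v = q / n = 0.1477 / 0.33 = 0.4477 m/d
Retardation R = 1 + ρ_b·K_d/n = 1 + 1.71×3.0/0.33 = 16.55
Contaminant velocity v_c = v/R = 0.4477/16.55 = 0.02706 m/d
t = L/v_c = 84.0/0.02706 = 3104 d
   = 3104/365 = 8.50 yr

8.50 years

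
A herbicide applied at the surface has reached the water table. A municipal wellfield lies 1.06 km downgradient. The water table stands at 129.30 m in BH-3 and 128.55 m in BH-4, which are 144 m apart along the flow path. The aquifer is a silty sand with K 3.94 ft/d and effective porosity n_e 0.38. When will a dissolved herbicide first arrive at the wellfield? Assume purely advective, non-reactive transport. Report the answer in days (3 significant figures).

64400 days

Hydraulic gradient i = (129.30 − 128.55) / 144 = 0.75 / 144 = 0.005208
K = 3.94 ft/d × 0.3048 = 1.201 m/d
Darcy flux q = K·i = 1.201 × 0.005208 = 0.006255 m/d
v = Ki/n = 1.201·0.005208/0.38 = 0.01646 m/d
L = 1.06 km = 1060 m
t = L / v = 1060 / 0.01646 = 64400 d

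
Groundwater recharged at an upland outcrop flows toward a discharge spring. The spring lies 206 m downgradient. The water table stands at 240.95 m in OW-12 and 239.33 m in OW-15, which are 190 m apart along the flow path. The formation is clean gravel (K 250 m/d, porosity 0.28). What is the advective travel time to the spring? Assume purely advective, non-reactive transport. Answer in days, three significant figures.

27.1 days

Hydraulic gradient i = (240.95 − 239.33) / 190 = 1.62 / 190 = 0.008526
Specific discharge q = 250 × 0.008526 = 2.132 m/d
Seepage velocity v = q / n = 2.132 / 0.28 = 7.613 m/d
t = L / v = 206 / 7.613 = 27.06 d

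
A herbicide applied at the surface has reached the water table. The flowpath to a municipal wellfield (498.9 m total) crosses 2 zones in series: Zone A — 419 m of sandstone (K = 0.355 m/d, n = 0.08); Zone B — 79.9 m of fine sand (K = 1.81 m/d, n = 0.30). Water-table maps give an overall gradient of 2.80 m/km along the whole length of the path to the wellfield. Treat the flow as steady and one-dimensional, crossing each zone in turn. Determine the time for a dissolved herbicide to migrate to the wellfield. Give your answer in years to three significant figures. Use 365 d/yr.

138 years

Steady 1-D flow in series ⇒ the Darcy flux q is identical in every zone and the zone head losses add (resistances L/K in series).
Σ(L/K) = 419/0.355 + 79.9/1.81 = 1180 + 44.14 = 1224 d
K_eq = L_total / Σ(L/K) = 498.9 / 1224 = 0.4075 m/d
q = K_eq · i = 0.4075 × 0.0028 = 0.001141 m/d (same in every zone)
Zone A: v = q/n = 0.001141/0.08 = 0.01426 m/d → t_A = 419/0.01426 = 29380 d
Zone B: v = q/n = 0.001141/0.30 = 0.003803 m/d → t_B = 79.9/0.003803 = 21010 d
Total t = 29380 + 21010 = 50390 d
   = 50390 / 365 = 138 yr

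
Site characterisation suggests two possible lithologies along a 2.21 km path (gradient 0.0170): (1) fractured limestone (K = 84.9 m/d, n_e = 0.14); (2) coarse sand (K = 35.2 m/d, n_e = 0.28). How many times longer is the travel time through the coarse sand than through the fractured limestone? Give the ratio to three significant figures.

Unit 1 (fractured limestone): v = 84.9×0.017/0.14 = 10.31 m/d, t = 2210/10.31 = 214.4 d
Unit 2 (coarse sand): v = 35.2×0.017/0.28 = 2.137 m/d, t = 2210/2.137 = 1034 d
t(coarse sand) / t(fractured limestone) = 1034/214.4 = 4.82

4.82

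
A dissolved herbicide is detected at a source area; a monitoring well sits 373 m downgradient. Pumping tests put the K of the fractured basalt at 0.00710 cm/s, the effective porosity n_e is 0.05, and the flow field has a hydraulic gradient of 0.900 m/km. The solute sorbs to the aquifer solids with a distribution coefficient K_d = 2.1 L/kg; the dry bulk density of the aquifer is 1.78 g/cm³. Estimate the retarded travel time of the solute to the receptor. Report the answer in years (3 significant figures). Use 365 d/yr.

701 years

K = 0.00710 cm/s × 864 = 6.134 m/d
Darcy flux q = K·i = 6.134 × 9.0e-4 = 0.005521 m/d
Average linear velocity = 0.005521 / 0.05 = 0.1104 m/d
Retardation R = 1 + ρ_b·K_d/n = 1 + 1.78×2.1/0.05 = 75.76
Contaminant velocity v_c = v/R = 0.1104/75.76 = 0.001457 m/d
t = L/v_c = 373/0.001457 = 255900 d
   = 255900/365 = 701 yr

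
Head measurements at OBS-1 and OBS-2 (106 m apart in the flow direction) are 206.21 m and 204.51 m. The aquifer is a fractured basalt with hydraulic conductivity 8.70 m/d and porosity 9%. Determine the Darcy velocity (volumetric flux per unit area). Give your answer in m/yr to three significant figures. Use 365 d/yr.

Hydraulic gradient i = (206.21 − 204.51) / 106 = 1.70 / 106 = 0.01604
q = Ki = 8.70 × 0.01604 = 0.1395 m/d
   = 0.1395 × 365 = 50.9 m/yr

50.9 m/yr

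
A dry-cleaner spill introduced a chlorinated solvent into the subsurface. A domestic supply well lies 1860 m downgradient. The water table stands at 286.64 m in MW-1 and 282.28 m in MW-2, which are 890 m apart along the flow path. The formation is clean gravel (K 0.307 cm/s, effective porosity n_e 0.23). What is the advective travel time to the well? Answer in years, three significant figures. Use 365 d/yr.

Hydraulic gradient i = (286.64 − 282.28) / 890 = 4.36 / 890 = 0.004899
K = 0.307 cm/s × 864 = 265.2 m/d
Darcy flux q = K·i = 265.2 × 0.004899 = 1.299 m/d
Seepage velocity v = q / n = 1.299 / 0.23 = 5.650 m/d
t = L / v = 1860 / 5.650 = 329.2 d
   = 329.2 / 365 = 0.902 yr

0.902 years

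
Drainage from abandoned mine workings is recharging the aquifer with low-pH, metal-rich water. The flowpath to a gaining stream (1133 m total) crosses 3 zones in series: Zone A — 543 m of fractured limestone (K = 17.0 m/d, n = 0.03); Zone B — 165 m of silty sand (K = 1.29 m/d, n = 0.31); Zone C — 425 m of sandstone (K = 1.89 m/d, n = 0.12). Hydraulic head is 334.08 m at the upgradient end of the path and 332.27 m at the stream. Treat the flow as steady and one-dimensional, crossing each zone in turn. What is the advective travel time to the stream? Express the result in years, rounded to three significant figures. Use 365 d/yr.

69.0 years

Total head drop ΔH = 334.08 − 332.27 = 1.81 m
Continuity: the same q passes through each zone, so ΔH = q·Σ(L_j/K_j) — the zones act as resistances in series.
Σ(L/K) = 543/17.0 + 165/1.29 + 425/1.89 = 31.94 + 127.9 + 224.9 = 384.7 d
q = ΔH / Σ(L/K) = 1.81 / 384.7 = 0.004705 m/d (same in every zone)
Zone A: v = q/n = 0.004705/0.03 = 0.1568 m/d → t_A = 543/0.1568 = 3462 d
Zone B: v = q/n = 0.004705/0.31 = 0.01518 m/d → t_B = 165/0.01518 = 10870 d
Zone C: v = q/n = 0.004705/0.12 = 0.03921 m/d → t_C = 425/0.03921 = 10840 d
Total t = 3462 + 10870 + 10840 = 25170 d
   = 25170 / 365 = 69.0 yr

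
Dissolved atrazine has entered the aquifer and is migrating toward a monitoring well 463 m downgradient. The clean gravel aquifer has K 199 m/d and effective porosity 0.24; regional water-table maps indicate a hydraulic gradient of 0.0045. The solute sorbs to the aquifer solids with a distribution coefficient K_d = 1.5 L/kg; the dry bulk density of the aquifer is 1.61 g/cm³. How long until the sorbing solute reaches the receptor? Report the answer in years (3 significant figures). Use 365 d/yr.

Specific discharge q = 199 × 0.0045 = 0.8955 m/d
v = Ki/n = 199·0.0045/0.24 = 3.731 m/d
Retardation R = 1 + ρ_b·K_d/n = 1 + 1.61×1.5/0.24 = 11.06
Contaminant velocity v_c = v/R = 3.731/11.06 = 0.3373 m/d
t = L/v_c = 463/0.3373 = 1373 d
   = 1373/365 = 3.76 yr

3.76 years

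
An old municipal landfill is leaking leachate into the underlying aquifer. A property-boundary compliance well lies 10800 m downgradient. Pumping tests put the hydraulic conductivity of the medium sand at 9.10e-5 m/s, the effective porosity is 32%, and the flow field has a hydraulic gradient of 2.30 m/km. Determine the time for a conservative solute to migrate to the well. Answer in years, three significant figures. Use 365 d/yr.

524 years

K = 9.10e-5 m/s × 86400 s/d = 7.862 m/d
q = Ki = 7.862 × 0.0023 = 0.01808 m/d
v_s = q/n_e = 0.01808/0.32 = 0.05651 m/d
t = L / v = 10800 / 0.05651 = 191100 d
   = 191100 / 365 = 524 yr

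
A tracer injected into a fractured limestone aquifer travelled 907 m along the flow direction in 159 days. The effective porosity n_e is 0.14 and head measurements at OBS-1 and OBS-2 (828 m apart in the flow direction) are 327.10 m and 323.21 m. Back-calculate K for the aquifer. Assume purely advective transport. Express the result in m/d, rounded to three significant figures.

Hydraulic gradient i = (327.10 − 323.21) / 828 = 3.89 / 828 = 0.004698
v = L / t = 907 / 159 = 5.704 m/d
K = v · n / i = 5.704 × 0.14 / 0.004698 = 170 m/d

170 m/d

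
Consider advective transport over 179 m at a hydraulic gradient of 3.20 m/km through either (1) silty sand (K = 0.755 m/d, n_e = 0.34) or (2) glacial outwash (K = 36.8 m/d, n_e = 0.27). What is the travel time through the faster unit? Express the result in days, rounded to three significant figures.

410 days

Unit 1 (silty sand): v = 0.755×0.0032/0.34 = 0.007106 m/d, t = 179/0.007106 = 25190 d
Unit 2 (glacial outwash): v = 36.8×0.0032/0.27 = 0.4361 m/d, t = 179/0.4361 = 410.4 d
Faster unit: t = 410 d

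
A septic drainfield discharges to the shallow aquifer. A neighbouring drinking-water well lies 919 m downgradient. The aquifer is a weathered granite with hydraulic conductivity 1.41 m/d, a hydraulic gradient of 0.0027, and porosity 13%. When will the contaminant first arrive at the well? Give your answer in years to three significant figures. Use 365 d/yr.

86.0 years

Specific discharge q = 1.41 × 0.0027 = 0.003807 m/d
v_s = q/n_e = 0.003807/0.13 = 0.02928 m/d
t = L / v = 919 / 0.02928 = 31380 d
   = 31380 / 365 = 86.0 yr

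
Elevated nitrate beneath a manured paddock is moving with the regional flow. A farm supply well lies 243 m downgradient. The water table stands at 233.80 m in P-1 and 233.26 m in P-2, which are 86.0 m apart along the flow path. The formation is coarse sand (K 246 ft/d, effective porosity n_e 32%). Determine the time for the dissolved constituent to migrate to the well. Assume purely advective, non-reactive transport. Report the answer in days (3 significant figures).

165 days

Hydraulic gradient i = (233.80 − 233.26) / 86.0 = 0.54 / 86.0 = 0.006279
K = 246 ft/d × 0.3048 = 74.98 m/d
q = Ki = 74.98 × 0.006279 = 0.4708 m/d
v_s = q/n_e = 0.4708/0.32 = 1.471 m/d
t = L / v = 243 / 1.471 = 165.2 d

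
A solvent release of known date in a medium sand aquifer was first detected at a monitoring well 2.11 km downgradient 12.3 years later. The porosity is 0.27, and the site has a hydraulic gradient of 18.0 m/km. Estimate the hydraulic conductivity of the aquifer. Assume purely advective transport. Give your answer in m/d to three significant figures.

t = 12.3 years = 4490 d
L = 2.11 km = 2110 m
v = L / t = 2110 / 4490 = 0.4700 m/d
K = v · n / i = 0.4700 × 0.27 / 0.018 = 7.05 m/d

7.05 m/d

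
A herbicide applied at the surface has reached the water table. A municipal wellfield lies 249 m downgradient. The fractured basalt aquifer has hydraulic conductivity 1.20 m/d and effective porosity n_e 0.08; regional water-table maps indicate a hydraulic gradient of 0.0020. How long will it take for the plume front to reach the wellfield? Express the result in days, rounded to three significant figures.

8300 days

Darcy flux q = K·i = 1.20 × 0.0020 = 0.002400 m/d
v = Ki/n = 1.20·0.0020/0.08 = 0.03000 m/d
t = L / v = 249 / 0.03000 = 8300 d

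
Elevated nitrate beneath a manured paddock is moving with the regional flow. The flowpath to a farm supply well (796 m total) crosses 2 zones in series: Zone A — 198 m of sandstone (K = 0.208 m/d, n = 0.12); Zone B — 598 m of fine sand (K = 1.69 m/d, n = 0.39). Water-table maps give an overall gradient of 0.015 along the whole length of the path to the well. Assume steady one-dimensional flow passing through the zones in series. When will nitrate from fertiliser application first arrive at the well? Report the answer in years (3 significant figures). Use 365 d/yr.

77.0 years

Steady 1-D flow in series ⇒ the Darcy flux q is identical in every zone and the zone head losses add (resistances L/K in series).
Σ(L/K) = 198/0.208 + 598/1.69 = 951.9 + 353.8 = 1306 d
K_eq = L_total / Σ(L/K) = 796 / 1306 = 0.6096 m/d
q = K_eq · i = 0.6096 × 0.015 = 0.009144 m/d (same in every zone)
Zone A: v = q/n = 0.009144/0.12 = 0.07620 m/d → t_A = 198/0.07620 = 2598 d
Zone B: v = q/n = 0.009144/0.39 = 0.02345 m/d → t_B = 598/0.02345 = 25510 d
Total t = 2598 + 25510 = 28100 d
   = 28100 / 365 = 77.0 yr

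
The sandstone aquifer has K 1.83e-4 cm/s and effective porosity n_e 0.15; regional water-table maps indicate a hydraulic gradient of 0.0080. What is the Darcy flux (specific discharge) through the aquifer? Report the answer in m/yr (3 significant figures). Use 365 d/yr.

0.462 m/yr

K = 1.83e-4 cm/s × 864 = 0.1581 m/d
Darcy flux q = K·i = 0.1581 × 0.0080 = 0.001265 m/d
   = 0.001265 × 365 = 0.462 m/yr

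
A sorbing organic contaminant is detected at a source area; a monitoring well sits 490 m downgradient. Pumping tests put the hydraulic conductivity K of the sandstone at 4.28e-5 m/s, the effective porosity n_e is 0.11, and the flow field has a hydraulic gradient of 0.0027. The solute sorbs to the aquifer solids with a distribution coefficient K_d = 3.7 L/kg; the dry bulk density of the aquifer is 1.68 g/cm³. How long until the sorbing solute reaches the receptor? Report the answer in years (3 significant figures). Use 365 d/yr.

851 years

K = 4.28e-5 m/s × 86400 s/d = 3.698 m/d
Specific discharge q = 3.698 × 0.0027 = 0.009984 m/d
Average linear velocity = 0.009984 / 0.11 = 0.09077 m/d
Retardation R = 1 + ρ_b·K_d/n = 1 + 1.68×3.7/0.11 = 57.51
Contaminant velocity v_c = v/R = 0.09077/57.51 = 0.001578 m/d
t = L/v_c = 490/0.001578 = 310500 d
   = 310500/365 = 851 yr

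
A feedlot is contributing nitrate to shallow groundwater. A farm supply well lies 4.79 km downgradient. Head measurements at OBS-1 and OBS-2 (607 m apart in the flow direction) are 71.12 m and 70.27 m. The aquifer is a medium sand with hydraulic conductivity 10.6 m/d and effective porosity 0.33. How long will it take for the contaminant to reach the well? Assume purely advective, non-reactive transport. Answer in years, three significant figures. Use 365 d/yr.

Hydraulic gradient i = (71.12 − 70.27) / 607 = 0.85 / 607 = 0.001400
Specific discharge q = 10.6 × 0.001400 = 0.01484 m/d
Seepage velocity v = q / n = 0.01484 / 0.33 = 0.04498 m/d
L = 4.79 km = 4790 m
t = L / v = 4790 / 0.04498 = 106500 d
   = 106500 / 365 = 292 yr

292 years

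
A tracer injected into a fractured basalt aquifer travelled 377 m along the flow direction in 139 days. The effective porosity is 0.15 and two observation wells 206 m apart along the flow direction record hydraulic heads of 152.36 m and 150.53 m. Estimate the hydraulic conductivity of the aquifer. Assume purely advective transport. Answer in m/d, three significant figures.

45.8 m/d

Hydraulic gradient i = (152.36 − 150.53) / 206 = 1.83 / 206 = 0.008883
v = L / t = 377 / 139 = 2.712 m/d
K = v · n / i = 2.712 × 0.15 / 0.008883 = 45.8 m/d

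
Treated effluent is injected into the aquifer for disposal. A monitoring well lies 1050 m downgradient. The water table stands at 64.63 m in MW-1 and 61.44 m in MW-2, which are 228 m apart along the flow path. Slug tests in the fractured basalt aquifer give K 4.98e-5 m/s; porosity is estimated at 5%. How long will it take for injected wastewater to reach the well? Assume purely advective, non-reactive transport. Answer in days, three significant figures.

Hydraulic gradient i = (64.63 − 61.44) / 228 = 3.19 / 228 = 0.01399
K = 4.98e-5 m/s × 86400 s/d = 4.303 m/d
q = Ki = 4.303 × 0.01399 = 0.06020 m/d
Seepage velocity v = q / n = 0.06020 / 0.05 = 1.204 m/d
t = L / v = 1050 / 1.204 = 872.1 d

872 days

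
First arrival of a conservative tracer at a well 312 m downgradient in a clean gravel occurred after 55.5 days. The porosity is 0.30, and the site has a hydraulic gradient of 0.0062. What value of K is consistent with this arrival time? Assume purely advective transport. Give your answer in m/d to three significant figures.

v = L / t = 312 / 55.5 = 5.622 m/d
K = v · n / i = 5.622 × 0.30 / 0.0062 = 272 m/d

272 m/d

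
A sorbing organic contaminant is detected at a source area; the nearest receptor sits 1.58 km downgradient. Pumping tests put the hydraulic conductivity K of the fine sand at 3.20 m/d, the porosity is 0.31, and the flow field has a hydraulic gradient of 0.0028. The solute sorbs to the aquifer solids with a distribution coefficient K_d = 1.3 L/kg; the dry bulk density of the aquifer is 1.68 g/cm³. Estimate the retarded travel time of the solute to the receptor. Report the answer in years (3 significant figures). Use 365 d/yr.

q = Ki = 3.20 × 0.0028 = 0.008960 m/d
Average linear velocity = 0.008960 / 0.31 = 0.02890 m/d
Retardation R = 1 + ρ_b·K_d/n = 1 + 1.68×1.3/0.31 = 8.045
Contaminant velocity v_c = v/R = 0.02890/8.045 = 0.003593 m/d
L = 1.58 km = 1580 m
t = L/v_c = 1580/0.003593 = 439800 d
   = 439800/365 = 1200 yr

1200 years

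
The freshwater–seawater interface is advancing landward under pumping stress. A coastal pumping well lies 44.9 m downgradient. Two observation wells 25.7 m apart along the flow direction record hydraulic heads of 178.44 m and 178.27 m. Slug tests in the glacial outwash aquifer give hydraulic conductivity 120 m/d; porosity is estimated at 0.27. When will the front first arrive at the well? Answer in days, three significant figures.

15.3 days

Hydraulic gradient i = (178.44 − 178.27) / 25.7 = 0.17 / 25.7 = 0.006615
q = Ki = 120 × 0.006615 = 0.7938 m/d
Average linear velocity = 0.7938 / 0.27 = 2.940 m/d
t = L / v = 44.9 / 2.940 = 15.27 d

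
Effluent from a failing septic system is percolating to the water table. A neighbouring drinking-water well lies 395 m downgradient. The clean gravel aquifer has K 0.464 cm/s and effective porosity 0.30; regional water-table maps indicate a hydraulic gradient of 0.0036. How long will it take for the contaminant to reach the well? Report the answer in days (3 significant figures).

K = 0.464 cm/s × 864 = 400.9 m/d
Specific discharge q = 400.9 × 0.0036 = 1.443 m/d
v = Ki/n = 400.9·0.0036/0.30 = 4.811 m/d
t = L / v = 395 / 4.811 = 82.11 d

82.1 days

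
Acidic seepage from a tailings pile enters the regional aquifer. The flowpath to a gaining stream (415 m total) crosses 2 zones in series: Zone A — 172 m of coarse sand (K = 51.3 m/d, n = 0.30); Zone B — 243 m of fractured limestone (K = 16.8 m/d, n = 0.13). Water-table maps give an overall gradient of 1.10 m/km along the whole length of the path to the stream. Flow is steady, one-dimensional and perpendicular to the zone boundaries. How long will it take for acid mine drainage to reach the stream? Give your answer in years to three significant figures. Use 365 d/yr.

8.90 years

For zones in series the flux q is common to all zones; the equivalent conductivity is the harmonic (thickness-weighted) mean, K_eq = L_total / Σ(L_j/K_j).
Σ(L/K) = 172/51.3 + 243/16.8 = 3.353 + 14.46 = 17.82 d
K_eq = L_total / Σ(L/K) = 415 / 17.82 = 23.29 m/d
q = K_eq · i = 23.29 × 0.0011 = 0.02562 m/d (same in every zone)
Zone A: v = q/n = 0.02562/0.30 = 0.08540 m/d → t_A = 172/0.08540 = 2014 d
Zone B: v = q/n = 0.02562/0.13 = 0.1971 m/d → t_B = 243/0.1971 = 1233 d
Total t = 2014 + 1233 = 3247 d
   = 3247 / 365 = 8.90 yr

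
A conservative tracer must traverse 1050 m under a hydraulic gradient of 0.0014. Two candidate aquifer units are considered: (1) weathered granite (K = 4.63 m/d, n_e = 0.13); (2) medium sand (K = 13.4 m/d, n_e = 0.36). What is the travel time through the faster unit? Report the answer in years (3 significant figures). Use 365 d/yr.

Unit 1 (weathered granite): v = 4.63×0.0014/0.13 = 0.04986 m/d, t = 1050/0.04986 = 21060 d
Unit 2 (medium sand): v = 13.4×0.0014/0.36 = 0.05211 m/d, t = 1050/0.05211 = 20150 d
Faster: 20150 d / 365 = 55.2 yr

55.2 years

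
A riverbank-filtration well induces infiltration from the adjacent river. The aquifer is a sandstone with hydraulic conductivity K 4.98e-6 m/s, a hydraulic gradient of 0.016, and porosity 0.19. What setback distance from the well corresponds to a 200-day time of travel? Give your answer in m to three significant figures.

7.25 m

K = 4.98e-6 m/s × 86400 s/d = 0.4303 m/d
Darcy flux q = K·i = 0.4303 × 0.016 = 0.006884 m/d
v_s = q/n_e = 0.006884/0.19 = 0.03623 m/d
L = v × T = 0.03623 × 200 = 7.247 m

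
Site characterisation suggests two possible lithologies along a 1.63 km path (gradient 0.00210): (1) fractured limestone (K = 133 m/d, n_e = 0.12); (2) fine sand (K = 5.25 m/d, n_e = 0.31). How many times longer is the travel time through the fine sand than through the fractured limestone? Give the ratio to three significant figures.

Unit 1 (fractured limestone): v = 133×0.0021/0.12 = 2.328 m/d, t = 1630/2.328 = 700.3 d
Unit 2 (fine sand): v = 5.25×0.0021/0.31 = 0.03556 m/d, t = 1630/0.03556 = 45830 d
t(fine sand) / t(fractured limestone) = 45830/700.3 = 65.4

65.4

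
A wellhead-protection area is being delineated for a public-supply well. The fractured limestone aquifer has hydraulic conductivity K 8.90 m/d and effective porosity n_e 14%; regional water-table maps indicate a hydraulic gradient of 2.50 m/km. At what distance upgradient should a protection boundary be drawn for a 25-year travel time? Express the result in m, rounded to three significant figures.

1450 m

Darcy flux q = K·i = 8.90 × 0.0025 = 0.02225 m/d
Seepage velocity v = q / n = 0.02225 / 0.14 = 0.1589 m/d
T = 25 yr × 365 = 9125 d
L = v × T = 0.1589 × 9125 = 1450 m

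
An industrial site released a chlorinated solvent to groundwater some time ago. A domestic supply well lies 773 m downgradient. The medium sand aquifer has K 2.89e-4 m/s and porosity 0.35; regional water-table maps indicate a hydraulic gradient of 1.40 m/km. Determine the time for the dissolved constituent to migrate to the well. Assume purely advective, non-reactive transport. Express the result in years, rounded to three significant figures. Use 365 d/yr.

21.2 years

K = 2.89e-4 m/s × 86400 s/d = 24.97 m/d
q = Ki = 24.97 × 0.0014 = 0.03496 m/d
v = Ki/n = 24.97·0.0014/0.35 = 0.09988 m/d
t = L / v = 773 / 0.09988 = 7739 d
   = 7739 / 365 = 21.2 yr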